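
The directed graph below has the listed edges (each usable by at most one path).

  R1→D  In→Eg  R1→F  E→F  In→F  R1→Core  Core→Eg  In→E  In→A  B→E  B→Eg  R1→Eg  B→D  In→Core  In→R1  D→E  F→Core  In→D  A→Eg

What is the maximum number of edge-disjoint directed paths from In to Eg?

Assign every edge capacity 1; by Menger, the answer equals the max flow.
Path In→Eg (+1); total 1.
Path In→A→Eg (+1); total 2.
Path In→R1→Eg (+1); total 3.
Path In→Core→Eg (+1); total 4.
No residual In→Eg path; max flow = 4.
Certifying cut of size 4: {Core→Eg, In→A, In→Eg, In→R1}.

4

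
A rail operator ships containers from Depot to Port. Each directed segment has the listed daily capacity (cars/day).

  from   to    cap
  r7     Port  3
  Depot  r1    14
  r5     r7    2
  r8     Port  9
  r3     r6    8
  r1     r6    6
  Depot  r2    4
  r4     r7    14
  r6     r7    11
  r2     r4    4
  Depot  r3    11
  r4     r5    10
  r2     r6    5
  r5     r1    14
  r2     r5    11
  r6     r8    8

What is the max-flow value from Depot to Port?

Augment Depot→r1→r6→r7→Port: bottleneck 3, flow now 3.
Augment Depot→r1→r6→r8→Port: bottleneck 3, flow now 6.
Augment Depot→r2→r6→r8→Port: bottleneck 4, flow now 10.
Augment Depot→r3→r6→r8→Port: bottleneck 1, flow now 11.
No augmenting path remains; maximum flow = 11.
In the residual graph, reachable from Depot: {Depot, r1, r2, r3, r4, r5, r6, r7}.
Min-cut edges: r6→r8 (8), r7→Port (3); capacity 8 + 3 = 11.
This cut is saturated, so no flow can exceed 11.

11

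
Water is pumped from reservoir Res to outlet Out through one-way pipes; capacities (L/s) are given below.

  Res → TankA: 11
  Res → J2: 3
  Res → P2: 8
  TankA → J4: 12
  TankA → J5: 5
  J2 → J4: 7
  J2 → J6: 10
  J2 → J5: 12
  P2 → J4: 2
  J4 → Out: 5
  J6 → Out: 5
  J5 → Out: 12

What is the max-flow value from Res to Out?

13

Augment Res→TankA→J4→Out: bottleneck 5, flow now 5.
Augment Res→TankA→J5→Out: bottleneck 5, flow now 10.
Augment Res→J2→J6→Out: bottleneck 3, flow now 13.
No augmenting path remains; maximum flow = 13.
In the residual graph, reachable from Res: {Res, TankA, P2, J4}.
Min-cut edges: Res→J2 (3), TankA→J5 (5), J4→Out (5); capacity 3 + 5 + 5 = 13.
This cut is saturated, so no flow can exceed 13.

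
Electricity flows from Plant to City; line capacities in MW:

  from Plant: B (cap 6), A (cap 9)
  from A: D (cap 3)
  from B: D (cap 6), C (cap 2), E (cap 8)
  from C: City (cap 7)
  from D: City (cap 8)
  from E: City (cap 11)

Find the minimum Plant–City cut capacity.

Augment Plant→A→D→City: bottleneck 3, flow now 3.
Augment Plant→B→C→City: bottleneck 2, flow now 5.
Augment Plant→B→D→City: bottleneck 4, flow now 9.
No augmenting path remains; maximum flow = 9.
By max-flow min-cut, the minimum cut capacity equals the max flow.
In the residual graph, reachable from Plant: {Plant, A}.
Min-cut edges: Plant→B (6), A→D (3); capacity 6 + 3 = 9.

9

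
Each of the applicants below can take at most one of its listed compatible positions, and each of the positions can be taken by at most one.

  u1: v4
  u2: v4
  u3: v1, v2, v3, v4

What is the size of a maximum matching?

2

Unit-capacity flow: source→left, listed edges, right→sink; max matching = max flow.
Augmenting path u1→v4 (+1); matched 1.
Augmenting path u3→v1 (+1); matched 2.
No augmenting path remains; maximum matching = 2.
König certificate: {u3, v4} is a vertex cover of size 2 (every listed pair touches it), so no matching can be larger.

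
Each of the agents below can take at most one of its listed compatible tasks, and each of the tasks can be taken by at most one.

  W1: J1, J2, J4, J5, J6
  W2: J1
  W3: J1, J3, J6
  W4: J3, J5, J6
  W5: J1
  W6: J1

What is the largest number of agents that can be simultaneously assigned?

4

Unit-capacity flow: source→left, listed edges, right→sink; max matching = max flow.
Augmenting path W1→J1 (+1); matched 1.
Augmenting path W3→J3 (+1); matched 2.
Augmenting path W4→J5 (+1); matched 3.
Augmenting path W2→J1→W1→J2 (+1); matched 4.
No augmenting path remains; maximum matching = 4.
König certificate: {W1, W3, W4, J1} is a vertex cover of size 4 (every listed pair touches it), so no matching can be larger.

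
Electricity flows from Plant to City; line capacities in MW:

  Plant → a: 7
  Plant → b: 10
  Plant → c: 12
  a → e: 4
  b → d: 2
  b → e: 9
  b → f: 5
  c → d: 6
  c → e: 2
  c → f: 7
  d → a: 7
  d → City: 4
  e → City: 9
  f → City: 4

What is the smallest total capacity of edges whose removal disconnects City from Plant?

Augment Plant→a→e→City: bottleneck 4, flow now 4.
Augment Plant→b→d→City: bottleneck 2, flow now 6.
Augment Plant→b→e→City: bottleneck 5, flow now 11.
Augment Plant→b→f→City: bottleneck 3, flow now 14.
Augment Plant→c→d→City: bottleneck 2, flow now 16.
Augment Plant→c→f→City: bottleneck 1, flow now 17.
No augmenting path remains; maximum flow = 17.
By max-flow min-cut, the minimum cut capacity equals the max flow.
In the residual graph, reachable from Plant: {Plant, a, b, c, d, e, f}.
Min-cut edges: d→City (4), e→City (9), f→City (4); capacity 4 + 9 + 4 = 17.

17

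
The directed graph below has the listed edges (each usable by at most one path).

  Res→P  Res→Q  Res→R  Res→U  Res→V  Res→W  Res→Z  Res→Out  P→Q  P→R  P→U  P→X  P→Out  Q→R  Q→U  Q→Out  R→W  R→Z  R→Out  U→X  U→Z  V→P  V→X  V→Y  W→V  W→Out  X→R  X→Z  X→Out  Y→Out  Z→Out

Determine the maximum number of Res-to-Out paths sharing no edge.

Assign every edge capacity 1; by Menger, the answer equals the max flow.
Path Res→Out (+1); total 1.
Path Res→P→Out (+1); total 2.
Path Res→Q→Out (+1); total 3.
Path Res→R→Out (+1); total 4.
Path Res→W→Out (+1); total 5.
Path Res→Z→Out (+1); total 6.
Path Res→U→X→Out (+1); total 7.
Path Res→V→Y→Out (+1); total 8.
No residual Res→Out path; max flow = 8.
Certifying cut of size 8: {Res→Out, Res→P, Res→Q, Res→R, Res→U, Res→V, Res→W, Res→Z}.

8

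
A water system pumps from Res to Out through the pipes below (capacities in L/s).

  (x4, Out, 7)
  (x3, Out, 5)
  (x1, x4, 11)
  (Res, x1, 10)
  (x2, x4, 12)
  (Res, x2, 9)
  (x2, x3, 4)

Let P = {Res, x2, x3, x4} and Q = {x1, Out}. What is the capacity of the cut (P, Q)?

22

Edges leaving {Res, x2, x3, x4}: Res→x1 (10), x3→Out (5), x4→Out (7).
Cut capacity = 10 + 5 + 7 = 22.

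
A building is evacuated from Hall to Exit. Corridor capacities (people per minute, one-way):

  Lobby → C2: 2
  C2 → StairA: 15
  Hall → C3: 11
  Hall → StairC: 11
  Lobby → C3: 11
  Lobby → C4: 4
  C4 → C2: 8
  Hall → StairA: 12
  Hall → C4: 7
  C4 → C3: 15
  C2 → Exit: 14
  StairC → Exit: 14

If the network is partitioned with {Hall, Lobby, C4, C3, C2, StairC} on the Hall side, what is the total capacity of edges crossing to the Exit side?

55

Edges leaving {Hall, Lobby, C4, C3, C2, StairC}: Hall→StairA (12), C2→StairA (15), C2→Exit (14), StairC→Exit (14).
Cut capacity = 12 + 15 + 14 + 14 = 55.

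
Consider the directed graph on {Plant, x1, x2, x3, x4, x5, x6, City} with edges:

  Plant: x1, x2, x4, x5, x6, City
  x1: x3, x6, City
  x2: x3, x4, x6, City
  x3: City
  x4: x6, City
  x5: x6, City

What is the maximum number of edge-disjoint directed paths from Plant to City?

Assign every edge capacity 1; by Menger, the answer equals the max flow.
Path Plant→City (+1); total 1.
Path Plant→x1→City (+1); total 2.
Path Plant→x2→City (+1); total 3.
Path Plant→x4→City (+1); total 4.
Path Plant→x5→City (+1); total 5.
No residual Plant→City path; max flow = 5.
Certifying cut of size 5: {Plant→City, Plant→x1, Plant→x2, Plant→x4, Plant→x5}.

5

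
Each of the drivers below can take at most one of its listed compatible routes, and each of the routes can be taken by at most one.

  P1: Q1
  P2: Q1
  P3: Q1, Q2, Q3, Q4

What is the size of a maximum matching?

Unit-capacity flow: source→left, listed edges, right→sink; max matching = max flow.
Augmenting path P1→Q1 (+1); matched 1.
Augmenting path P3→Q2 (+1); matched 2.
No augmenting path remains; maximum matching = 2.
König certificate: {P3, Q1} is a vertex cover of size 2 (every listed pair touches it), so no matching can be larger.

2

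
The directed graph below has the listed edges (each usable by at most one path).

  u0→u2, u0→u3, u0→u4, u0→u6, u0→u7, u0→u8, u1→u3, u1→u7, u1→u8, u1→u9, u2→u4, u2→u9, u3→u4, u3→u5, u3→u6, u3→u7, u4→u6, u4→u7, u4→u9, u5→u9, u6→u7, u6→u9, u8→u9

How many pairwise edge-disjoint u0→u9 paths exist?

Assign every edge capacity 1; by Menger, the answer equals the max flow.
Path u0→u2→u9 (+1); total 1.
Path u0→u4→u9 (+1); total 2.
Path u0→u6→u9 (+1); total 3.
Path u0→u8→u9 (+1); total 4.
Path u0→u3→u5→u9 (+1); total 5.
No residual u0→u9 path; max flow = 5.
Certifying cut of size 5: {u0→u2, u0→u3, u0→u4, u0→u6, u0→u8}.

5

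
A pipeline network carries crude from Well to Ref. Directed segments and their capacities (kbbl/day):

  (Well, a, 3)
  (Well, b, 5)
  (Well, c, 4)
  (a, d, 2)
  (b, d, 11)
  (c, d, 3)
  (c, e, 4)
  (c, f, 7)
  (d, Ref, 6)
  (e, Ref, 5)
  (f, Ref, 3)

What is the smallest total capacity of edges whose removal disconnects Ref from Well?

Augment Well→a→d→Ref: bottleneck 2, flow now 2.
Augment Well→b→d→Ref: bottleneck 4, flow now 6.
Augment Well→c→e→Ref: bottleneck 4, flow now 10.
No augmenting path remains; maximum flow = 10.
By max-flow min-cut, the minimum cut capacity equals the max flow.
In the residual graph, reachable from Well: {Well, a, b, d}.
Min-cut edges: Well→c (4), d→Ref (6); capacity 4 + 6 = 10.

10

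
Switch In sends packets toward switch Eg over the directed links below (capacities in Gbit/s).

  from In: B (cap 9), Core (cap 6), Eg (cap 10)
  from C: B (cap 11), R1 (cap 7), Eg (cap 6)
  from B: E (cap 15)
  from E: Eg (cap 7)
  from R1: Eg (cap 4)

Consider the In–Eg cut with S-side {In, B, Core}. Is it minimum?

No — its capacity is 25, but the minimum cut has capacity 17.

Given cut capacity: 10 + 15 = 25.
Augment In→Eg: bottleneck 10, flow now 10.
Augment In→B→E→Eg: bottleneck 7, flow now 17.
No augmenting path remains; maximum flow = 17.
In the residual graph, reachable from In: {In, B, Core, E}.
Min-cut edges: In→Eg (10), E→Eg (7); capacity 10 + 7 = 17.
Cut capacity 25 exceeds the max flow 17, so it is not minimum.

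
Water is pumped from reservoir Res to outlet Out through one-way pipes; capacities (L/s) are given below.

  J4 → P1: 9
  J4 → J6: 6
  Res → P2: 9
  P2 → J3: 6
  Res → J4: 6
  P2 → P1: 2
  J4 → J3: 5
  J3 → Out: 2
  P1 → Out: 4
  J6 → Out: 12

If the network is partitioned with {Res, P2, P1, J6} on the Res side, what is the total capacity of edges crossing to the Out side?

28

Edges leaving {Res, P2, P1, J6}: Res→J4 (6), P2→J3 (6), P1→Out (4), J6→Out (12).
Cut capacity = 6 + 6 + 4 + 12 = 28.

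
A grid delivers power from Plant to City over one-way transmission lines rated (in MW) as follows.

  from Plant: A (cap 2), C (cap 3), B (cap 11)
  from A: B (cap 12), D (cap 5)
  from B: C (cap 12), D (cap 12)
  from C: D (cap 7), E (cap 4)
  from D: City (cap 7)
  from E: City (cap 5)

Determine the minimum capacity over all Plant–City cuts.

11

Augment Plant→A→D→City: bottleneck 2, flow now 2.
Augment Plant→B→D→City: bottleneck 5, flow now 7.
Augment Plant→C→E→City: bottleneck 3, flow now 10.
Augment Plant→B→C→E→City: bottleneck 1, flow now 11.
No augmenting path remains; maximum flow = 11.
By max-flow min-cut, the minimum cut capacity equals the max flow.
In the residual graph, reachable from Plant: {Plant, A, B, C, D}.
Min-cut edges: C→E (4), D→City (7); capacity 4 + 7 = 11.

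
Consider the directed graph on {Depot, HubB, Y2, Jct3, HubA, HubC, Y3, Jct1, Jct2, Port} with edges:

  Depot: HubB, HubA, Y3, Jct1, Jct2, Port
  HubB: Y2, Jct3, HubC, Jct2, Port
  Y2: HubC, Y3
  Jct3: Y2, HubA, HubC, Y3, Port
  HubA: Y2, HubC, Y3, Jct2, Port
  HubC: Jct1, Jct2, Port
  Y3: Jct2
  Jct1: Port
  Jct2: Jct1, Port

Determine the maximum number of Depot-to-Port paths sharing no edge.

Assign every edge capacity 1; by Menger, the answer equals the max flow.
Path Depot→Port (+1); total 1.
Path Depot→HubB→Port (+1); total 2.
Path Depot→HubA→Port (+1); total 3.
Path Depot→Jct1→Port (+1); total 4.
Path Depot→Jct2→Port (+1); total 5.
No residual Depot→Port path; max flow = 5.
Certifying cut of size 5: {Depot→HubA, Depot→HubB, Depot→Port, Jct1→Port, Jct2→Port}.

5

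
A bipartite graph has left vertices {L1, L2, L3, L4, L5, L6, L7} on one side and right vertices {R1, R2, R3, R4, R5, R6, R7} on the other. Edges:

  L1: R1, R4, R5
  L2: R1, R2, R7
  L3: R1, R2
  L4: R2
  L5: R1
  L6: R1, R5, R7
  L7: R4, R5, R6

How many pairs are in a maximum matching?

Unit-capacity flow: source→left, listed edges, right→sink; max matching = max flow.
Augmenting path L1→R1 (+1); matched 1.
Augmenting path L2→R2 (+1); matched 2.
Augmenting path L6→R5 (+1); matched 3.
Augmenting path L7→R4 (+1); matched 4.
Augmenting path L3→R2→L2→R7 (+1); matched 5.
Augmenting path L5→R1→L1→R4→L7→R6 (+1); matched 6.
No augmenting path remains; maximum matching = 6.
König certificate: {L1, L2, L6, L7, R1, R2} is a vertex cover of size 6 (every listed pair touches it), so no matching can be larger.

6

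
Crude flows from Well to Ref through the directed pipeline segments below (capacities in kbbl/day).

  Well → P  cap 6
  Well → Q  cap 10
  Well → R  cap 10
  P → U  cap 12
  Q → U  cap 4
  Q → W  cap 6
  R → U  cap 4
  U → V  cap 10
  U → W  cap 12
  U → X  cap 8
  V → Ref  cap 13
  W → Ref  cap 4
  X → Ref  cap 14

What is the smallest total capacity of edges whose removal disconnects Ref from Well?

Augment Well→Q→W→Ref: bottleneck 4, flow now 4.
Augment Well→P→U→V→Ref: bottleneck 6, flow now 10.
Augment Well→Q→U→V→Ref: bottleneck 4, flow now 14.
Augment Well→R→U→X→Ref: bottleneck 4, flow now 18.
No augmenting path remains; maximum flow = 18.
By max-flow min-cut, the minimum cut capacity equals the max flow.
In the residual graph, reachable from Well: {Well, Q, R, W}.
Min-cut edges: Well→P (6), Q→U (4), R→U (4), W→Ref (4); capacity 6 + 4 + 4 + 4 = 18.

18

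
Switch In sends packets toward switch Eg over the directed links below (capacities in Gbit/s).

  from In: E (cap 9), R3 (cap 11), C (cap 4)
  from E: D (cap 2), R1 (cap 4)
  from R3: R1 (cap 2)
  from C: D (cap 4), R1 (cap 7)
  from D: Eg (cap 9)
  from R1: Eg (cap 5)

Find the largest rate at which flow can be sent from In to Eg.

11

Augment In→E→D→Eg: bottleneck 2, flow now 2.
Augment In→E→R1→Eg: bottleneck 4, flow now 6.
Augment In→R3→R1→Eg: bottleneck 1, flow now 7.
Augment In→C→D→Eg: bottleneck 4, flow now 11.
No augmenting path remains; maximum flow = 11.
In the residual graph, reachable from In: {In, E, R3, R1}.
Min-cut edges: In→C (4), E→D (2), R1→Eg (5); capacity 4 + 2 + 5 = 11.
This cut is saturated, so no flow can exceed 11.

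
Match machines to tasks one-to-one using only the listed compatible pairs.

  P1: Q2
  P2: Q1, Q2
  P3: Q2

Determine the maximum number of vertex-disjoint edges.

2

Unit-capacity flow: source→left, listed edges, right→sink; max matching = max flow.
Augmenting path P1→Q2 (+1); matched 1.
Augmenting path P2→Q1 (+1); matched 2.
No augmenting path remains; maximum matching = 2.
König certificate: {P2, Q2} is a vertex cover of size 2 (every listed pair touches it), so no matching can be larger.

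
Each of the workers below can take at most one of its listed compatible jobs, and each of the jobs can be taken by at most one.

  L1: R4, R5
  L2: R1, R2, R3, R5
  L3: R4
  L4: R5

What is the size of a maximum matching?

3

Unit-capacity flow: source→left, listed edges, right→sink; max matching = max flow.
Augmenting path L1→R4 (+1); matched 1.
Augmenting path L2→R1 (+1); matched 2.
Augmenting path L4→R5 (+1); matched 3.
No augmenting path remains; maximum matching = 3.
König certificate: {L2, R4, R5} is a vertex cover of size 3 (every listed pair touches it), so no matching can be larger.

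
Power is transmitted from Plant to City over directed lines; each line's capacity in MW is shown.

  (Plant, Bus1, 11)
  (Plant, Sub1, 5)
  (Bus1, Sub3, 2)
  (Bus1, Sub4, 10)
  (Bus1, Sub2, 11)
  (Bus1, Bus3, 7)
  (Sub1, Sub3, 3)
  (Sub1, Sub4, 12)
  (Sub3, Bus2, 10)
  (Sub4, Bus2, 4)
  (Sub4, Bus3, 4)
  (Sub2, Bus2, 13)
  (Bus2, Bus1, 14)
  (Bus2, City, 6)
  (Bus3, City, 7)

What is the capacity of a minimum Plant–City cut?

Augment Plant→Bus1→Bus3→City: bottleneck 7, flow now 7.
Augment Plant→Bus1→Sub3→Bus2→City: bottleneck 2, flow now 9.
Augment Plant→Bus1→Sub4→Bus2→City: bottleneck 2, flow now 11.
Augment Plant→Sub1→Sub3→Bus2→City: bottleneck 2, flow now 13.
No augmenting path remains; maximum flow = 13.
By max-flow min-cut, the minimum cut capacity equals the max flow.
In the residual graph, reachable from Plant: {Plant, Bus1, Sub1, Sub3, Sub4, Sub2, Bus2, Bus3}.
Min-cut edges: Bus2→City (6), Bus3→City (7); capacity 6 + 7 = 13.

13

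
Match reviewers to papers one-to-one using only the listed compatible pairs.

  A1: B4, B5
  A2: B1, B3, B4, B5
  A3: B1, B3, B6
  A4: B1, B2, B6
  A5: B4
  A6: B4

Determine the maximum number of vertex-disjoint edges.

Unit-capacity flow: source→left, listed edges, right→sink; max matching = max flow.
Augmenting path A1→B4 (+1); matched 1.
Augmenting path A2→B1 (+1); matched 2.
Augmenting path A3→B3 (+1); matched 3.
Augmenting path A4→B2 (+1); matched 4.
Augmenting path A5→B4→A1→B5 (+1); matched 5.
No augmenting path remains; maximum matching = 5.
König certificate: {A1, A2, A3, A4, B4} is a vertex cover of size 5 (every listed pair touches it), so no matching can be larger.

5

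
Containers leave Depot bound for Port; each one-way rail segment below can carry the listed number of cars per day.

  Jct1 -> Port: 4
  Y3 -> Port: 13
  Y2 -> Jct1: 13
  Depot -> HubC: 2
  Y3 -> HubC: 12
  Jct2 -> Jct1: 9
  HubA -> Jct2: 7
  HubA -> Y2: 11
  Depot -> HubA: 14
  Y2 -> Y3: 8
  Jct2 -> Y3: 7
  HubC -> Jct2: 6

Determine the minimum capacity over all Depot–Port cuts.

16

Augment Depot→HubC→Jct2→Y3→Port: bottleneck 2, flow now 2.
Augment Depot→HubA→Y2→Y3→Port: bottleneck 8, flow now 10.
Augment Depot→HubA→Y2→Jct1→Port: bottleneck 3, flow now 13.
Augment Depot→HubA→Jct2→Y3→Port: bottleneck 3, flow now 16.
No augmenting path remains; maximum flow = 16.
By max-flow min-cut, the minimum cut capacity equals the max flow.
In the residual graph, reachable from Depot: {Depot}.
Min-cut edges: Depot→HubC (2), Depot→HubA (14); capacity 2 + 14 = 16.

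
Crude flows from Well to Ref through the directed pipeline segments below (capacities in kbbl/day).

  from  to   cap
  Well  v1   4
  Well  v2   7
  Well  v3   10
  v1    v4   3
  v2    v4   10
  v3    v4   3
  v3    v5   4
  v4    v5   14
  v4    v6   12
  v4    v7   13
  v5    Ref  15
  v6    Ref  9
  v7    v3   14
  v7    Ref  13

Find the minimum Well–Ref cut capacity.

Augment Well→v3→v5→Ref: bottleneck 4, flow now 4.
Augment Well→v1→v4→v5→Ref: bottleneck 3, flow now 7.
Augment Well→v2→v4→v5→Ref: bottleneck 7, flow now 14.
Augment Well→v3→v4→v5→Ref: bottleneck 1, flow now 15.
Augment Well→v3→v4→v6→Ref: bottleneck 2, flow now 17.
No augmenting path remains; maximum flow = 17.
By max-flow min-cut, the minimum cut capacity equals the max flow.
In the residual graph, reachable from Well: {Well, v1, v3}.
Min-cut edges: Well→v2 (7), v1→v4 (3), v3→v4 (3), v3→v5 (4); capacity 7 + 3 + 3 + 4 = 17.

17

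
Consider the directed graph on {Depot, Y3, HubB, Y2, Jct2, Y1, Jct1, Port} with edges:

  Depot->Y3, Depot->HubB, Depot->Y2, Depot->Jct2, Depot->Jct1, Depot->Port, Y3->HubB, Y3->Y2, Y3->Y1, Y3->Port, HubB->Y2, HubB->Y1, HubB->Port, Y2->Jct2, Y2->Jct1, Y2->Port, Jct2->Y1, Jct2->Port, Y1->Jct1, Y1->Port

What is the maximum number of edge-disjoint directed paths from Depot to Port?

5

Assign every edge capacity 1; by Menger, the answer equals the max flow.
Path Depot→Port (+1); total 1.
Path Depot→Y3→Port (+1); total 2.
Path Depot→HubB→Port (+1); total 3.
Path Depot→Y2→Port (+1); total 4.
Path Depot→Jct2→Port (+1); total 5.
No residual Depot→Port path; max flow = 5.
Certifying cut of size 5: {Depot→HubB, Depot→Jct2, Depot→Port, Depot→Y2, Depot→Y3}.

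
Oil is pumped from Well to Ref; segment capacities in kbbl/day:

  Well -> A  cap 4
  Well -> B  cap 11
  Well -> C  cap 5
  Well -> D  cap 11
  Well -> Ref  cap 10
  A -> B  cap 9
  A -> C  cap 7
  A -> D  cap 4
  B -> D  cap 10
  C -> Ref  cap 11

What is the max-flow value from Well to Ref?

19

Augment Well→Ref: bottleneck 10, flow now 10.
Augment Well→C→Ref: bottleneck 5, flow now 15.
Augment Well→A→C→Ref: bottleneck 4, flow now 19.
No augmenting path remains; maximum flow = 19.
In the residual graph, reachable from Well: {Well, B, D}.
Min-cut edges: Well→A (4), Well→C (5), Well→Ref (10); capacity 4 + 5 + 10 = 19.
This cut is saturated, so no flow can exceed 19.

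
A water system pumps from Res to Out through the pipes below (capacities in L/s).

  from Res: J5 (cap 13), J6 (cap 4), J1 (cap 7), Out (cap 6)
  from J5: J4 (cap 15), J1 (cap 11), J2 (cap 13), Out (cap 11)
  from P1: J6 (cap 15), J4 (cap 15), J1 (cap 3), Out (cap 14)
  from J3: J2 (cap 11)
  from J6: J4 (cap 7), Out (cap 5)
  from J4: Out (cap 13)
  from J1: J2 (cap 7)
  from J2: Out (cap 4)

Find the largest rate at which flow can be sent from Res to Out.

Augment Res→Out: bottleneck 6, flow now 6.
Augment Res→J5→Out: bottleneck 11, flow now 17.
Augment Res→J6→Out: bottleneck 4, flow now 21.
Augment Res→J5→J4→Out: bottleneck 2, flow now 23.
Augment Res→J1→J2→Out: bottleneck 4, flow now 27.
No augmenting path remains; maximum flow = 27.
In the residual graph, reachable from Res: {Res, J1, J2}.
Min-cut edges: Res→J5 (13), Res→J6 (4), Res→Out (6), J2→Out (4); capacity 13 + 4 + 6 + 4 = 27.
This cut is saturated, so no flow can exceed 27.

27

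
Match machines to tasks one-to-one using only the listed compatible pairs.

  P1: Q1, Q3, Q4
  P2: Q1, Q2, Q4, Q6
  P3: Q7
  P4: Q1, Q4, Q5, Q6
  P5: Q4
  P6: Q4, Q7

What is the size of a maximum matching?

Unit-capacity flow: source→left, listed edges, right→sink; max matching = max flow.
Augmenting path P1→Q1 (+1); matched 1.
Augmenting path P2→Q2 (+1); matched 2.
Augmenting path P3→Q7 (+1); matched 3.
Augmenting path P4→Q4 (+1); matched 4.
Augmenting path P5→Q4→P4→Q5 (+1); matched 5.
No augmenting path remains; maximum matching = 5.
König certificate: {P1, P2, P4, Q4, Q7} is a vertex cover of size 5 (every listed pair touches it), so no matching can be larger.

5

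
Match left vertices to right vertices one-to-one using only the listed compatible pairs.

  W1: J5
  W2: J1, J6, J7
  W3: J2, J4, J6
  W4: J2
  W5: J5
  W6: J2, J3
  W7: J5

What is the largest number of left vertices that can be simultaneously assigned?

Unit-capacity flow: source→left, listed edges, right→sink; max matching = max flow.
Augmenting path W1→J5 (+1); matched 1.
Augmenting path W2→J1 (+1); matched 2.
Augmenting path W3→J2 (+1); matched 3.
Augmenting path W6→J3 (+1); matched 4.
Augmenting path W4→J2→W3→J4 (+1); matched 5.
No augmenting path remains; maximum matching = 5.
König certificate: {W2, W3, W4, W6, J5} is a vertex cover of size 5 (every listed pair touches it), so no matching can be larger.

5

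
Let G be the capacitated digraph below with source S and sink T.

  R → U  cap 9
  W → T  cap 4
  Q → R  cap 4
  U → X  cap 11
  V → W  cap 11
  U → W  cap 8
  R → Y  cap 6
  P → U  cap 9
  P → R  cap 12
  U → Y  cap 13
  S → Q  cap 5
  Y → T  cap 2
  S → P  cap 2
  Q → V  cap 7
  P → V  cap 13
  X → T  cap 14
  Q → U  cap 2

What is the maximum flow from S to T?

Augment S→P→R→Y→T: bottleneck 2, flow now 2.
Augment S→Q→U→W→T: bottleneck 2, flow now 4.
Augment S→Q→V→W→T: bottleneck 2, flow now 6.
Augment S→Q→R→U→X→T: bottleneck 1, flow now 7.
No augmenting path remains; maximum flow = 7.
In the residual graph, reachable from S: {S}.
Min-cut edges: S→P (2), S→Q (5); capacity 2 + 5 = 7.
This cut is saturated, so no flow can exceed 7.

7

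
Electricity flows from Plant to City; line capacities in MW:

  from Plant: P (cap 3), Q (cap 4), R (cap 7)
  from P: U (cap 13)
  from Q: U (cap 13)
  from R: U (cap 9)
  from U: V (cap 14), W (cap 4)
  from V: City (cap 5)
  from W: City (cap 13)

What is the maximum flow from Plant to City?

9

Augment Plant→P→U→V→City: bottleneck 3, flow now 3.
Augment Plant→Q→U→V→City: bottleneck 2, flow now 5.
Augment Plant→Q→U→W→City: bottleneck 2, flow now 7.
Augment Plant→R→U→W→City: bottleneck 2, flow now 9.
No augmenting path remains; maximum flow = 9.
In the residual graph, reachable from Plant: {Plant, P, Q, R, U, V}.
Min-cut edges: U→W (4), V→City (5); capacity 4 + 5 = 9.
This cut is saturated, so no flow can exceed 9.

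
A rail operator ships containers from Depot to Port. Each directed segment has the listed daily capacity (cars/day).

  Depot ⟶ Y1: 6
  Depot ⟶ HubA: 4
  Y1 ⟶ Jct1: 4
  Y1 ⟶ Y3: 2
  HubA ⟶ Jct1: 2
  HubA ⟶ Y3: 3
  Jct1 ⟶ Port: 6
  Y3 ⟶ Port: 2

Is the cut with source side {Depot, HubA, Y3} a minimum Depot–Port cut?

Given cut capacity: 6 + 2 + 2 = 10.
Augment Depot→Y1→Jct1→Port: bottleneck 4, flow now 4.
Augment Depot→Y1→Y3→Port: bottleneck 2, flow now 6.
Augment Depot→HubA→Jct1→Port: bottleneck 2, flow now 8.
No augmenting path remains; maximum flow = 8.
In the residual graph, reachable from Depot: {Depot, Y1, HubA, Y3}.
Min-cut edges: Y1→Jct1 (4), HubA→Jct1 (2), Y3→Port (2); capacity 4 + 2 + 2 = 8.
Cut capacity 10 exceeds the max flow 8, so it is not minimum.

No — its capacity is 10, but the minimum cut has capacity 8.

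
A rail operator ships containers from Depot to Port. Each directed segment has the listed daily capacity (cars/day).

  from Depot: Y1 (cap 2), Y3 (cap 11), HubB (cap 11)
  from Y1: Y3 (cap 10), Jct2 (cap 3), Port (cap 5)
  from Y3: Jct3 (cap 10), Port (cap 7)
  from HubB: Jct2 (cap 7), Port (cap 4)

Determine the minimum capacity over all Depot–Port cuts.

Augment Depot→Y1→Port: bottleneck 2, flow now 2.
Augment Depot→Y3→Port: bottleneck 7, flow now 9.
Augment Depot→HubB→Port: bottleneck 4, flow now 13.
No augmenting path remains; maximum flow = 13.
By max-flow min-cut, the minimum cut capacity equals the max flow.
In the residual graph, reachable from Depot: {Depot, Y3, HubB, Jct3, Jct2}.
Min-cut edges: Depot→Y1 (2), Y3→Port (7), HubB→Port (4); capacity 2 + 7 + 4 = 13.

13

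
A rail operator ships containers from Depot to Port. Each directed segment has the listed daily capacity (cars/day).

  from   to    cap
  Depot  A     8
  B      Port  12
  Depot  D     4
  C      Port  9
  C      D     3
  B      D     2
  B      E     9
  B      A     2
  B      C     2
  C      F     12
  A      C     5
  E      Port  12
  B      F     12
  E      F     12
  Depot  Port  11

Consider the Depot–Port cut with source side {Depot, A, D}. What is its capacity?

16

Edges leaving {Depot, A, D}: Depot→Port (11), A→C (5).
Cut capacity = 11 + 5 = 16.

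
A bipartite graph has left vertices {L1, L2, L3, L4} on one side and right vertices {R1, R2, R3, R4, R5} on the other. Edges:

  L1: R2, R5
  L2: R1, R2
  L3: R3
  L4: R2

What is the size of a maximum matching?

Unit-capacity flow: source→left, listed edges, right→sink; max matching = max flow.
Augmenting path L1→R2 (+1); matched 1.
Augmenting path L2→R1 (+1); matched 2.
Augmenting path L3→R3 (+1); matched 3.
Augmenting path L4→R2→L1→R5 (+1); matched 4.
No augmenting path remains; maximum matching = 4.
König certificate: {L1, L2, L3, L4} is a vertex cover of size 4 (every listed pair touches it), so no matching can be larger.

4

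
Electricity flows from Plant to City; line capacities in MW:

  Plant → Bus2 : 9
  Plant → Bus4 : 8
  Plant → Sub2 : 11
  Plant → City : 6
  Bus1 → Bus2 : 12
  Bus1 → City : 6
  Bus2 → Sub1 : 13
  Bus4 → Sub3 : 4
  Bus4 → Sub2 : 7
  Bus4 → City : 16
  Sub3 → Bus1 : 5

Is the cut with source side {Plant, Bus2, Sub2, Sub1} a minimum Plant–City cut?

Yes — it is a minimum cut (capacity 14).

Given cut capacity: 8 + 6 = 14.
Augment Plant→City: bottleneck 6, flow now 6.
Augment Plant→Bus4→City: bottleneck 8, flow now 14.
No augmenting path remains; maximum flow = 14.
Cut capacity 14 equals the max flow, so it is a minimum cut.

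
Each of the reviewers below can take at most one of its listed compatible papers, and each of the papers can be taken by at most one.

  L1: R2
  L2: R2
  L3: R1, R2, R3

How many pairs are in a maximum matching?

Unit-capacity flow: source→left, listed edges, right→sink; max matching = max flow.
Augmenting path L1→R2 (+1); matched 1.
Augmenting path L3→R1 (+1); matched 2.
No augmenting path remains; maximum matching = 2.
König certificate: {L3, R2} is a vertex cover of size 2 (every listed pair touches it), so no matching can be larger.

2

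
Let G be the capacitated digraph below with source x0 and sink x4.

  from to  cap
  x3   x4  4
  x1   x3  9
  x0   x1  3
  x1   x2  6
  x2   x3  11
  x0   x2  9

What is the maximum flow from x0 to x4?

Augment x0→x1→x3→x4: bottleneck 3, flow now 3.
Augment x0→x2→x3→x4: bottleneck 1, flow now 4.
No augmenting path remains; maximum flow = 4.
In the residual graph, reachable from x0: {x0, x1, x2, x3}.
Min-cut edges: x3→x4 (4); capacity 4 = 4.
This cut is saturated, so no flow can exceed 4.

4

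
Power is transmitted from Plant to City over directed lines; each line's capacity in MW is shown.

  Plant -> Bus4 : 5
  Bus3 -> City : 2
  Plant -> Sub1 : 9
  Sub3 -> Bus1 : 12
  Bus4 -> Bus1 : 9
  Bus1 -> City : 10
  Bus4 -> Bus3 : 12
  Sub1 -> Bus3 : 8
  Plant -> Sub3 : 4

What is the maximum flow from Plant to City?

11

Augment Plant→Bus4→Bus1→City: bottleneck 5, flow now 5.
Augment Plant→Sub1→Bus3→City: bottleneck 2, flow now 7.
Augment Plant→Sub3→Bus1→City: bottleneck 4, flow now 11.
No augmenting path remains; maximum flow = 11.
In the residual graph, reachable from Plant: {Plant, Sub1, Bus3}.
Min-cut edges: Plant→Bus4 (5), Plant→Sub3 (4), Bus3→City (2); capacity 5 + 4 + 2 = 11.
This cut is saturated, so no flow can exceed 11.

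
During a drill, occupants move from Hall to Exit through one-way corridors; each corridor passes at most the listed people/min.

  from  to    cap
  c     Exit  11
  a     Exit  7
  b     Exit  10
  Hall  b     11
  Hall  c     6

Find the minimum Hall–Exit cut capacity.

16

Augment Hall→b→Exit: bottleneck 10, flow now 10.
Augment Hall→c→Exit: bottleneck 6, flow now 16.
No augmenting path remains; maximum flow = 16.
By max-flow min-cut, the minimum cut capacity equals the max flow.
In the residual graph, reachable from Hall: {Hall, b}.
Min-cut edges: Hall→c (6), b→Exit (10); capacity 6 + 10 = 16.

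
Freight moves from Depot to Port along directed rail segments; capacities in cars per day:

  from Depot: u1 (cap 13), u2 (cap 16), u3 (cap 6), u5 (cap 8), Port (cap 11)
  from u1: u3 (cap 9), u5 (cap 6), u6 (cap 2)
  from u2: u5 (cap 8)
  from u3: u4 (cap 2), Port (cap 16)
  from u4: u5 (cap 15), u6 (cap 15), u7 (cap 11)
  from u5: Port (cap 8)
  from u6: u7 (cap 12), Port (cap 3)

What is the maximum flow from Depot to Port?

36

Augment Depot→Port: bottleneck 11, flow now 11.
Augment Depot→u3→Port: bottleneck 6, flow now 17.
Augment Depot→u5→Port: bottleneck 8, flow now 25.
Augment Depot→u1→u3→Port: bottleneck 9, flow now 34.
Augment Depot→u1→u6→Port: bottleneck 2, flow now 36.
No augmenting path remains; maximum flow = 36.
In the residual graph, reachable from Depot: {Depot, u1, u2, u5}.
Min-cut edges: Depot→u3 (6), Depot→Port (11), u1→u3 (9), u1→u6 (2), u5→Port (8); capacity 6 + 11 + 9 + 2 + 8 = 36.
This cut is saturated, so no flow can exceed 36.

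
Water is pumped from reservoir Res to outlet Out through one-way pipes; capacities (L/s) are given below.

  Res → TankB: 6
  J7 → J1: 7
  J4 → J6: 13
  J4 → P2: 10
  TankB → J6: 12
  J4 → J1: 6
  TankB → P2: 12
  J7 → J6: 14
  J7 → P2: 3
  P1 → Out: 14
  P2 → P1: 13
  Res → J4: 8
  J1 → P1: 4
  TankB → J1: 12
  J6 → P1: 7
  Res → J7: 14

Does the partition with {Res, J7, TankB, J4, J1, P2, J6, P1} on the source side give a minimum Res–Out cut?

Given cut capacity: 14 = 14.
Augment Res→J7→J1→P1→Out: bottleneck 4, flow now 4.
Augment Res→J7→P2→P1→Out: bottleneck 3, flow now 7.
Augment Res→J7→J6→P1→Out: bottleneck 7, flow now 14.
No augmenting path remains; maximum flow = 14.
Cut capacity 14 equals the max flow, so it is a minimum cut.

Yes — it is a minimum cut (capacity 14).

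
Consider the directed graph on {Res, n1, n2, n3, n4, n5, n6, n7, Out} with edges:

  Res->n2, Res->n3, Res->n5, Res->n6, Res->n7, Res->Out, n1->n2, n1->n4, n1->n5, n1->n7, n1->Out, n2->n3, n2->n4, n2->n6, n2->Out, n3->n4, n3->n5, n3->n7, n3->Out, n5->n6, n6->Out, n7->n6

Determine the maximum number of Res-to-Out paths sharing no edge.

4

Assign every edge capacity 1; by Menger, the answer equals the max flow.
Path Res→Out (+1); total 1.
Path Res→n2→Out (+1); total 2.
Path Res→n3→Out (+1); total 3.
Path Res→n6→Out (+1); total 4.
No residual Res→Out path; max flow = 4.
Certifying cut of size 4: {Res→Out, Res→n2, Res→n3, n6→Out}.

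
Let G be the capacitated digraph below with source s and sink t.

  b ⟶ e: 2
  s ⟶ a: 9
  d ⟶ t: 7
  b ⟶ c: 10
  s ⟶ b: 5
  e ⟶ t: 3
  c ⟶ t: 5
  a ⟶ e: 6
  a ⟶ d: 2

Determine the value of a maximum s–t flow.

Augment s→a→d→t: bottleneck 2, flow now 2.
Augment s→a→e→t: bottleneck 3, flow now 5.
Augment s→b→c→t: bottleneck 5, flow now 10.
No augmenting path remains; maximum flow = 10.
In the residual graph, reachable from s: {s, a, e}.
Min-cut edges: s→b (5), a→d (2), e→t (3); capacity 5 + 2 + 3 = 10.
This cut is saturated, so no flow can exceed 10.

10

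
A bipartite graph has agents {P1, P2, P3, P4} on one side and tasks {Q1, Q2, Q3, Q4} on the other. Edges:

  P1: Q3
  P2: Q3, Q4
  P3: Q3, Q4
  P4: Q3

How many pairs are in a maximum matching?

Unit-capacity flow: source→left, listed edges, right→sink; max matching = max flow.
Augmenting path P1→Q3 (+1); matched 1.
Augmenting path P2→Q4 (+1); matched 2.
No augmenting path remains; maximum matching = 2.
König certificate: {Q3, Q4} is a vertex cover of size 2 (every listed pair touches it), so no matching can be larger.

2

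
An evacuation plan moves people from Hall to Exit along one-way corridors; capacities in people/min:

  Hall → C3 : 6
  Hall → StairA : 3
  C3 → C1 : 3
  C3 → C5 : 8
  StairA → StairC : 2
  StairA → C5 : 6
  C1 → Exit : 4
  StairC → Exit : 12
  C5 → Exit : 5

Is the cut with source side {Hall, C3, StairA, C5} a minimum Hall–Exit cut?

No — its capacity is 10, but the minimum cut has capacity 9.

Given cut capacity: 3 + 2 + 5 = 10.
Augment Hall→C3→C1→Exit: bottleneck 3, flow now 3.
Augment Hall→C3→C5→Exit: bottleneck 3, flow now 6.
Augment Hall→StairA→StairC→Exit: bottleneck 2, flow now 8.
Augment Hall→StairA→C5→Exit: bottleneck 1, flow now 9.
No augmenting path remains; maximum flow = 9.
In the residual graph, reachable from Hall: {Hall}.
Min-cut edges: Hall→C3 (6), Hall→StairA (3); capacity 6 + 3 = 9.
Cut capacity 10 exceeds the max flow 9, so it is not minimum.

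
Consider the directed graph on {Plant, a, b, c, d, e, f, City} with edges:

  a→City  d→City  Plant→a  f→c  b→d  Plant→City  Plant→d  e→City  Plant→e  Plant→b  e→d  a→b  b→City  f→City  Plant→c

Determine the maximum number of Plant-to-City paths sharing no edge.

Assign every edge capacity 1; by Menger, the answer equals the max flow.
Path Plant→City (+1); total 1.
Path Plant→a→City (+1); total 2.
Path Plant→b→City (+1); total 3.
Path Plant→d→City (+1); total 4.
Path Plant→e→City (+1); total 5.
No residual Plant→City path; max flow = 5.
Certifying cut of size 5: {Plant→City, Plant→a, Plant→b, Plant→d, Plant→e}.

5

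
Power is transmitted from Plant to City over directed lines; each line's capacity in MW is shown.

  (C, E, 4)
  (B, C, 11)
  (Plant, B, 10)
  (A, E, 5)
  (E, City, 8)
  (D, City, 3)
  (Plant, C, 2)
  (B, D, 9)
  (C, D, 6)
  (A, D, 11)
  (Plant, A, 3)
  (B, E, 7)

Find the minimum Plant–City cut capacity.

11

Augment Plant→A→D→City: bottleneck 3, flow now 3.
Augment Plant→B→E→City: bottleneck 7, flow now 10.
Augment Plant→C→E→City: bottleneck 1, flow now 11.
No augmenting path remains; maximum flow = 11.
By max-flow min-cut, the minimum cut capacity equals the max flow.
In the residual graph, reachable from Plant: {Plant, A, B, C, D, E}.
Min-cut edges: D→City (3), E→City (8); capacity 3 + 8 = 11.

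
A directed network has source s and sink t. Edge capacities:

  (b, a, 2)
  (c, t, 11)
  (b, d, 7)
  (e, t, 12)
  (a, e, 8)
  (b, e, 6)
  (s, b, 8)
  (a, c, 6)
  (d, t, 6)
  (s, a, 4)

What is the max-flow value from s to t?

12

Augment s→a→c→t: bottleneck 4, flow now 4.
Augment s→b→d→t: bottleneck 6, flow now 10.
Augment s→b→e→t: bottleneck 2, flow now 12.
No augmenting path remains; maximum flow = 12.
In the residual graph, reachable from s: {s}.
Min-cut edges: s→a (4), s→b (8); capacity 4 + 8 = 12.
This cut is saturated, so no flow can exceed 12.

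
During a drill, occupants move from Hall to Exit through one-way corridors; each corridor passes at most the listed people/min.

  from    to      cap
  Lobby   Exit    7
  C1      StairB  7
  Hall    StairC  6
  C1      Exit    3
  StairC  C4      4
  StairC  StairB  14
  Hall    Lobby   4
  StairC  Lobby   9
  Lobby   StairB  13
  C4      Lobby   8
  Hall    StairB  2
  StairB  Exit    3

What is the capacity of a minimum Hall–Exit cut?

Augment Hall→Lobby→Exit: bottleneck 4, flow now 4.
Augment Hall→StairB→Exit: bottleneck 2, flow now 6.
Augment Hall→StairC→Lobby→Exit: bottleneck 3, flow now 9.
Augment Hall→StairC→StairB→Exit: bottleneck 1, flow now 10.
No augmenting path remains; maximum flow = 10.
By max-flow min-cut, the minimum cut capacity equals the max flow.
In the residual graph, reachable from Hall: {Hall, C4, StairC, Lobby, StairB}.
Min-cut edges: Lobby→Exit (7), StairB→Exit (3); capacity 7 + 3 = 10.

10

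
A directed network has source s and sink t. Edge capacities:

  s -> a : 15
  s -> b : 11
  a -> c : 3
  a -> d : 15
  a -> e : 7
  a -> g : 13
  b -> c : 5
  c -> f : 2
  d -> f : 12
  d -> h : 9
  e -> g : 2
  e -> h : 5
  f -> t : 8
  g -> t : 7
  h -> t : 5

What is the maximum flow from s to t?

Augment s→a→g→t: bottleneck 7, flow now 7.
Augment s→a→c→f→t: bottleneck 2, flow now 9.
Augment s→a→d→f→t: bottleneck 6, flow now 15.
Augment s→b→c→a→d→h→t: bottleneck 2, flow now 17. (uses reverse residual edge)
No augmenting path remains; maximum flow = 17.
In the residual graph, reachable from s: {s, b, c}.
Min-cut edges: s→a (15), c→f (2); capacity 15 + 2 = 17.
This cut is saturated, so no flow can exceed 17.

17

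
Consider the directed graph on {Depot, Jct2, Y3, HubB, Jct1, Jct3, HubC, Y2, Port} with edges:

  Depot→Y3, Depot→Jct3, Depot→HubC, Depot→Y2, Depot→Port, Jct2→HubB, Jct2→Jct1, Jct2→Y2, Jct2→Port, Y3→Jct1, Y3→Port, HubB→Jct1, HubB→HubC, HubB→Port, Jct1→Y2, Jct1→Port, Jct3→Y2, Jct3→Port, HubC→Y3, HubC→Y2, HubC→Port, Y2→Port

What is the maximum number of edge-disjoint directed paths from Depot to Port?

5

Assign every edge capacity 1; by Menger, the answer equals the max flow.
Path Depot→Port (+1); total 1.
Path Depot→Y3→Port (+1); total 2.
Path Depot→Jct3→Port (+1); total 3.
Path Depot→HubC→Port (+1); total 4.
Path Depot→Y2→Port (+1); total 5.
No residual Depot→Port path; max flow = 5.
Certifying cut of size 5: {Depot→HubC, Depot→Jct3, Depot→Port, Depot→Y2, Depot→Y3}.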